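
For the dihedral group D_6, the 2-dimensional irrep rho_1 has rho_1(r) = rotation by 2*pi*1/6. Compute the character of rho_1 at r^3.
chi_{rho_1}(r^3) = 2*cos(2*pi*1*3/6) = -2

Derivation: rho_1(r^3) is rotation by angle 2*pi*1*3/6, whose trace is 2*cos(2*pi*1*3/6) = -2.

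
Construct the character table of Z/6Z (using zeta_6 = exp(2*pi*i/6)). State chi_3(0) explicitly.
Character table of Z/6Z (irreps indexed chi_0,...,chi_5 with chi_k(m) = zeta_6^(k*m), zeta_6 = exp(2*pi*i/6)):
  irrep \ class  {0} (size 1)  {1} (size 1)    {2} (size 1)    {3} (size 1)  {4} (size 1)    {5} (size 1)  
  chi_0          1             1               1               1             1               1             
  chi_1          1             exp(I*pi/3)     exp(2*I*pi/3)   -1            exp(-2*I*pi/3)  exp(-I*pi/3)  
  chi_2          1             exp(2*I*pi/3)   exp(-2*I*pi/3)  1             exp(2*I*pi/3)   exp(-2*I*pi/3)
  chi_3          1             -1              1               -1            1               -1            
  chi_4          1             exp(-2*I*pi/3)  exp(2*I*pi/3)   1             exp(-2*I*pi/3)  exp(2*I*pi/3) 
  chi_5          1             exp(-I*pi/3)    exp(-2*I*pi/3)  -1            exp(2*I*pi/3)   exp(I*pi/3)   

Spot check: chi_3(0) = zeta_6^(3*0) = zeta_6^0 = 1.

Working: Z/6Z is abelian, so all 6 irreducible complex representations are 1-dimensional. They are given by chi_k(m) = zeta_6^(k*m) for k = 0,...,5. Row orthogonality: sum_m chi_k(m) conj(chi_l(m)) = 6 * [k = l].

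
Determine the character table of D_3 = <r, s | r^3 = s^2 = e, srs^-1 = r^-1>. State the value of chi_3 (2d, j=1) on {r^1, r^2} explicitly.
Conjugacy classes: {e} of size 1, {r^1, r^2} of size 2, {s, sr, ..., sr^2} of size 3.
Character table:
  irrep \ class              {e} (size 1)  {r^1, r^2} (size 2)  {s, sr, ..., sr^2} (size 3)
  chi_1 (triv)               1             1                    1                          
  chi_2 (sign: r->1, s->-1)  1             1                    -1                         
  chi_3 (2d, j=1)            2             -1                   0                          

Spot check: chi_3 (2d, j=1) on {r^1, r^2} = -1.

Why: D_3 has order 2*3 = 6 with 3 conjugacy classes, hence 3 irreducibles. Sum of squared dims 1 + 1 + 4 = 6 = |G|. Linear characters come from the abelianisation; the 2-dimensional irreps have character r^k -> 2*cos(2*pi*j*k/3), reflections -> 0.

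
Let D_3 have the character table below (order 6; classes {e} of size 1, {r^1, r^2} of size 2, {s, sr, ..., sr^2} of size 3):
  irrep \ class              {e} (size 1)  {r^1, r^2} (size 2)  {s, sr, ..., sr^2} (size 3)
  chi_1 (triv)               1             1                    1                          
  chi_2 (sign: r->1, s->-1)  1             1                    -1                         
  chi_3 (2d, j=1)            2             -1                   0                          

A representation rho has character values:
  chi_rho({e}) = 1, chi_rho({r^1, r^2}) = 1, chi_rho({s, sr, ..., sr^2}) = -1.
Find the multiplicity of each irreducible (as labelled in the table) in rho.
Multiplicities: chi_1: 0, chi_2: 1, chi_3: 0.

Derivation: Use <chi_rho, chi> = (1/|G|) sum_C |C| * chi_rho(C) * conj(chi(C)) with |G| = 6 for each irreducible chi in the table:
  <chi_rho, chi_1> = (1/6)[1*(1)*conj(1) + 2*(1)*conj(1) + 3*(-1)*conj(1)]
      = (1/6)[(1) + (2) + (-3)] = 0/6 = 0
  <chi_rho, chi_2> = (1/6)[1*(1)*conj(1) + 2*(1)*conj(1) + 3*(-1)*conj(-1)]
      = (1/6)[(1) + (2) + (3)] = 6/6 = 1
  <chi_rho, chi_3> = (1/6)[1*(1)*conj(2) + 2*(1)*conj(-1) + 3*(-1)*conj(0)]
      = (1/6)[(2) + (-2) + (0)] = 0/6 = 0
Dimension check: dim(rho) = sum (mult * dim) = 0*1 + 1*1 + 0*2 = 1 = chi_rho(e) = 1.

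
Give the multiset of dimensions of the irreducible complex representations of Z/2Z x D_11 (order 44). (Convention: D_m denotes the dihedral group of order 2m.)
Dimensions: 1, 1, 1, 1, 2, 2, 2, 2, 2, 2, 2, 2, 2, 2

There are 14 irreducibles (= number of conjugacy classes). Their dimensions d_i satisfy sum d_i^2 = |G| = 44: 1 + 1 + 1 + 1 + 4 + 4 + 4 + 4 + 4 + 4 + 4 + 4 + 4 + 4 = 44. (For the product with Z/2Z: each of the 2 1-dim characters of Z/2Z tensors with each irrep of D_11, giving 2 copies of each D_11-dimension.)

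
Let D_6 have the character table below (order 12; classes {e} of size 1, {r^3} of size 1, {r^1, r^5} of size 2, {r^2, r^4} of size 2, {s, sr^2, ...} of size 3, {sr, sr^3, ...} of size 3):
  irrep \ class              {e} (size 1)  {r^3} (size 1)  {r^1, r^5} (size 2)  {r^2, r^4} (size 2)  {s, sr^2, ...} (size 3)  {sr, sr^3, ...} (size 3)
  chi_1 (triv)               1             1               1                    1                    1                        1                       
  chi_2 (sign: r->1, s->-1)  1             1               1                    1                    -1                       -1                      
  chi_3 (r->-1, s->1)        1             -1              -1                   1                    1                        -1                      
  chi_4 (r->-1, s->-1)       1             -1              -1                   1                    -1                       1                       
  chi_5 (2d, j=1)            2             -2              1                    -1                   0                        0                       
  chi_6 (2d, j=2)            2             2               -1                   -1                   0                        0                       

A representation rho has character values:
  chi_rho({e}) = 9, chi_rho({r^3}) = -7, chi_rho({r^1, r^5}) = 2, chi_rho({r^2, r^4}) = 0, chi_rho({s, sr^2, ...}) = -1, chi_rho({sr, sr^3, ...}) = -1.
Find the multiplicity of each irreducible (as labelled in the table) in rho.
Multiplicities: chi_1: 0, chi_2: 1, chi_3: 1, chi_4: 1, chi_5: 3, chi_6: 0.

Proof sketch: Use <chi_rho, chi> = (1/|G|) sum_C |C| * chi_rho(C) * conj(chi(C)) with |G| = 12 for each irreducible chi in the table:
  <chi_rho, chi_1> = (1/12)[1*(9)*conj(1) + 1*(-7)*conj(1) + 2*(2)*conj(1) + 2*(0)*conj(1) + 3*(-1)*conj(1) + 3*(-1)*conj(1)]
      = (1/12)[(9) + (-7) + (4) + (0) + (-3) + (-3)] = 0/12 = 0
  <chi_rho, chi_2> = (1/12)[1*(9)*conj(1) + 1*(-7)*conj(1) + 2*(2)*conj(1) + 2*(0)*conj(1) + 3*(-1)*conj(-1) + 3*(-1)*conj(-1)]
      = (1/12)[(9) + (-7) + (4) + (0) + (3) + (3)] = 12/12 = 1
  <chi_rho, chi_3> = (1/12)[1*(9)*conj(1) + 1*(-7)*conj(-1) + 2*(2)*conj(-1) + 2*(0)*conj(1) + 3*(-1)*conj(1) + 3*(-1)*conj(-1)]
      = (1/12)[(9) + (7) + (-4) + (0) + (-3) + (3)] = 12/12 = 1
  <chi_rho, chi_4> = (1/12)[1*(9)*conj(1) + 1*(-7)*conj(-1) + 2*(2)*conj(-1) + 2*(0)*conj(1) + 3*(-1)*conj(-1) + 3*(-1)*conj(1)]
      = (1/12)[(9) + (7) + (-4) + (0) + (3) + (-3)] = 12/12 = 1
  <chi_rho, chi_5> = (1/12)[1*(9)*conj(2) + 1*(-7)*conj(-2) + 2*(2)*conj(1) + 2*(0)*conj(-1) + 3*(-1)*conj(0) + 3*(-1)*conj(0)]
      = (1/12)[(18) + (14) + (4) + (0) + (0) + (0)] = 36/12 = 3
  <chi_rho, chi_6> = (1/12)[1*(9)*conj(2) + 1*(-7)*conj(2) + 2*(2)*conj(-1) + 2*(0)*conj(-1) + 3*(-1)*conj(0) + 3*(-1)*conj(0)]
      = (1/12)[(18) + (-14) + (-4) + (0) + (0) + (0)] = 0/12 = 0
Dimension check: dim(rho) = sum (mult * dim) = 0*1 + 1*1 + 1*1 + 1*1 + 3*2 + 0*2 = 9 = chi_rho(e) = 9.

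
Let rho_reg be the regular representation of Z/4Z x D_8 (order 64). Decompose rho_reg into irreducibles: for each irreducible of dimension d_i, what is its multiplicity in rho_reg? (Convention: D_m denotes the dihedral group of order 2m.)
Each irreducible V_i of dimension d_i appears with multiplicity d_i, i.e. rho_reg = (direct sum over all irreducibles V_i) d_i V_i. The irreducible dimensions for Z/4Z x D_8 are 1, 1, 1, 1, 1, 1, 1, 1, 1, 1, 1, 1, 1, 1, 1, 1, 2, 2, 2, 2, 2, 2, 2, 2, 2, 2, 2, 2: 16 irreducibles of dimension 1, each with multiplicity 1; 12 irreducibles of dimension 2, each with multiplicity 2. Total dimension 16*1*1 + 12*2*2 = 64 = |G|.

Reasoning: General theorem: in the regular representation of a finite group G, each irreducible appears with multiplicity equal to its dimension. Check: dim(rho_reg) = sum d_i^2 = 1 + 1 + 1 + 1 + 1 + 1 + 1 + 1 + 1 + 1 + 1 + 1 + 1 + 1 + 1 + 1 + 4 + 4 + 4 + 4 + 4 + 4 + 4 + 4 + 4 + 4 + 4 + 4 = 64 = |G|.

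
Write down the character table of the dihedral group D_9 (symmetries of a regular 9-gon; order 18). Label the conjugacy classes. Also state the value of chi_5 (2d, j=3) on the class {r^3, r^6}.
Conjugacy classes: {e} of size 1, {r^1, r^8} of size 2, {r^2, r^7} of size 2, {r^3, r^6} of size 2, {r^4, r^5} of size 2, {s, sr, ..., sr^8} of size 9.
Character table:
  irrep \ class              {e} (size 1)  {r^1, r^8} (size 2)  {r^2, r^7} (size 2)  {r^3, r^6} (size 2)  {r^4, r^5} (size 2)  {s, sr, ..., sr^8} (size 9)
  chi_1 (triv)               1             1                    1                    1                    1                    1                          
  chi_2 (sign: r->1, s->-1)  1             1                    1                    1                    1                    -1                         
  chi_3 (2d, j=1)            2             2*cos(2*pi/9)        2*cos(4*pi/9)        -1                   -2*cos(pi/9)         0                          
  chi_4 (2d, j=2)            2             2*cos(4*pi/9)        -2*cos(pi/9)         -1                   2*cos(2*pi/9)        0                          
  chi_5 (2d, j=3)            2             -1                   -1                   2                    -1                   0                          
  chi_6 (2d, j=4)            2             -2*cos(pi/9)         2*cos(2*pi/9)        -1                   2*cos(4*pi/9)        0                          

Spot check: chi_5 (2d, j=3) on {r^3, r^6} = 2.

Explanation: D_9 has order 2*9 = 18 with 6 conjugacy classes, hence 6 irreducibles. Sum of squared dims 1 + 1 + 4 + 4 + 4 + 4 = 18 = |G|. Linear characters come from the abelianisation; the 2-dimensional irreps have character r^k -> 2*cos(2*pi*j*k/9), reflections -> 0.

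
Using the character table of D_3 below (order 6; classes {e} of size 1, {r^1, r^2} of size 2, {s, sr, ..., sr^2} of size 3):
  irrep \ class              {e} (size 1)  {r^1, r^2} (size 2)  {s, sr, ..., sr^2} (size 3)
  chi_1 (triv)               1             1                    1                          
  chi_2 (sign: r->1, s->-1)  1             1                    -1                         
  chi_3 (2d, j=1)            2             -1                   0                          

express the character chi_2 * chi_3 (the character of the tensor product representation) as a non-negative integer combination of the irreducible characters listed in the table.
chi_2 tensor chi_3 = chi_3 (all other irreducibles have multiplicity 0).

Solution. The character of a tensor product is the pointwise product (chi_2 * chi_3)(C) = chi_2(C) * chi_3(C):
  {e}: (1)*(2), {r^1, r^2}: (1)*(-1), {s, sr, ..., sr^2}: (-1)*(0)
so (chi_2 * chi_3) takes values
  {e} -> 2, {r^1, r^2} -> -1, {s, sr, ..., sr^2} -> 0.
Now take the inner product of this character with each irreducible chi from the table, <chi_2*chi_3, chi> = (1/6) sum_C |C| (chi_2*chi_3)(C) conj(chi(C)):
  <chi_2*chi_3, chi_1> = (1/6)[1*(2)*conj(1) + 2*(-1)*conj(1) + 3*(0)*conj(1)]
      = (1/6)[(2) + (-2) + (0)] = 0/6 = 0
  <chi_2*chi_3, chi_2> = (1/6)[1*(2)*conj(1) + 2*(-1)*conj(1) + 3*(0)*conj(-1)]
      = (1/6)[(2) + (-2) + (0)] = 0/6 = 0
  <chi_2*chi_3, chi_3> = (1/6)[1*(2)*conj(2) + 2*(-1)*conj(-1) + 3*(0)*conj(0)]
      = (1/6)[(4) + (2) + (0)] = 6/6 = 1
Hence the multiplicities are chi_3: 1. Dimension check: dim(chi_2)*dim(chi_3) = 1*2 = 2 and sum (mult * dim) = 1*2 = 2.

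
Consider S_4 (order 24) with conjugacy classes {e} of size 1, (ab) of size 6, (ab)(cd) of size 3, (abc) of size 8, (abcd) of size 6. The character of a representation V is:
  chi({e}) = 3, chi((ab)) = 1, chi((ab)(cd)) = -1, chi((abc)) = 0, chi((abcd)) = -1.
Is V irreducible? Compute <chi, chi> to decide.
Irreducible: <chi, chi> = 1.

Details: <chi, chi> = (1/|G|) sum_C |C| * |chi(C)|^2 = (1/24)[1*|3|^2 + 6*|1|^2 + 3*|-1|^2 + 8*|0|^2 + 6*|-1|^2]
  = (1/24)[(9) + (6) + (3) + (0) + (6)] = 24/24 = 1.
A character is irreducible iff <chi, chi> = 1, so this representation is irreducible.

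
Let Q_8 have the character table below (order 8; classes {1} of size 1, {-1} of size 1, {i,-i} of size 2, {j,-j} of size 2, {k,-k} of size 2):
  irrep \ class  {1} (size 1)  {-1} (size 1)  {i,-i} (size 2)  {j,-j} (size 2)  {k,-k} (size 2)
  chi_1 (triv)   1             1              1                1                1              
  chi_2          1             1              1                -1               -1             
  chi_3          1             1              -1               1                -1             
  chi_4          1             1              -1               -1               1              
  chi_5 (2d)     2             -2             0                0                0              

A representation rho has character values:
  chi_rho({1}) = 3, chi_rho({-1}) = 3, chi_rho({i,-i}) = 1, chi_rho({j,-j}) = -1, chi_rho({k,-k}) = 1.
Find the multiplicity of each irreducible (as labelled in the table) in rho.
Multiplicities: chi_1: 1, chi_2: 1, chi_3: 0, chi_4: 1, chi_5: 0.

Justification: Use <chi_rho, chi> = (1/|G|) sum_C |C| * chi_rho(C) * conj(chi(C)) with |G| = 8 for each irreducible chi in the table:
  <chi_rho, chi_1> = (1/8)[1*(3)*conj(1) + 1*(3)*conj(1) + 2*(1)*conj(1) + 2*(-1)*conj(1) + 2*(1)*conj(1)]
      = (1/8)[(3) + (3) + (2) + (-2) + (2)] = 8/8 = 1
  <chi_rho, chi_2> = (1/8)[1*(3)*conj(1) + 1*(3)*conj(1) + 2*(1)*conj(1) + 2*(-1)*conj(-1) + 2*(1)*conj(-1)]
      = (1/8)[(3) + (3) + (2) + (2) + (-2)] = 8/8 = 1
  <chi_rho, chi_3> = (1/8)[1*(3)*conj(1) + 1*(3)*conj(1) + 2*(1)*conj(-1) + 2*(-1)*conj(1) + 2*(1)*conj(-1)]
      = (1/8)[(3) + (3) + (-2) + (-2) + (-2)] = 0/8 = 0
  <chi_rho, chi_4> = (1/8)[1*(3)*conj(1) + 1*(3)*conj(1) + 2*(1)*conj(-1) + 2*(-1)*conj(-1) + 2*(1)*conj(1)]
      = (1/8)[(3) + (3) + (-2) + (2) + (2)] = 8/8 = 1
  <chi_rho, chi_5> = (1/8)[1*(3)*conj(2) + 1*(3)*conj(-2) + 2*(1)*conj(0) + 2*(-1)*conj(0) + 2*(1)*conj(0)]
      = (1/8)[(6) + (-6) + (0) + (0) + (0)] = 0/8 = 0
Dimension check: dim(rho) = sum (mult * dim) = 1*1 + 1*1 + 0*1 + 1*1 + 0*2 = 3 = chi_rho(e) = 3.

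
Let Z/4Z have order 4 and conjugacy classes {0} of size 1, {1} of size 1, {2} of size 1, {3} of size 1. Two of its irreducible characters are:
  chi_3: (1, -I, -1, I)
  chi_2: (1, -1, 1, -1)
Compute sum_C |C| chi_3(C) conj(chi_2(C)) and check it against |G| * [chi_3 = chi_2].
Sum = 0; so <chi_3, chi_2> = 0 (distinct irreducibles are orthogonal).

Argument: Compute term by term over conjugacy classes (|C| * chi_3(C) * conj(chi_2(C))):
  1*(1)*conj(1) + 1*(-I)*conj(-1) + 1*(-1)*conj(1) + 1*(I)*conj(-1)
  = (1) + (I) + (-1) + (-I)
  = 0.
(Exp terms are combined using exp(i*s)*conj(exp(i*t)) = exp(i*(s-t)), and sums of them are collapsed using the identity that for every m > 1 the m distinct m-th roots of unity sum to 0, e.g. 1 + exp(2*I*pi/3) + exp(-2*I*pi/3) = 0.)
Dividing by |G| = 4 gives 0/4 = 0, matching the row-orthogonality relation <chi_3, chi_2> = [chi_3 = chi_2].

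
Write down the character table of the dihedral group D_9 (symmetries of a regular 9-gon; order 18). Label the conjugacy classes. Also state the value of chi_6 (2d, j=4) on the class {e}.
Conjugacy classes: {e} of size 1, {r^1, r^8} of size 2, {r^2, r^7} of size 2, {r^3, r^6} of size 2, {r^4, r^5} of size 2, {s, sr, ..., sr^8} of size 9.
Character table:
  irrep \ class              {e} (size 1)  {r^1, r^8} (size 2)  {r^2, r^7} (size 2)  {r^3, r^6} (size 2)  {r^4, r^5} (size 2)  {s, sr, ..., sr^8} (size 9)
  chi_1 (triv)               1             1                    1                    1                    1                    1                          
  chi_2 (sign: r->1, s->-1)  1             1                    1                    1                    1                    -1                         
  chi_3 (2d, j=1)            2             2*cos(2*pi/9)        2*cos(4*pi/9)        -1                   -2*cos(pi/9)         0                          
  chi_4 (2d, j=2)            2             2*cos(4*pi/9)        -2*cos(pi/9)         -1                   2*cos(2*pi/9)        0                          
  chi_5 (2d, j=3)            2             -1                   -1                   2                    -1                   0                          
  chi_6 (2d, j=4)            2             -2*cos(pi/9)         2*cos(2*pi/9)        -1                   2*cos(4*pi/9)        0                          

Spot check: chi_6 (2d, j=4) on {e} = 2.

Derivation: D_9 has order 2*9 = 18 with 6 conjugacy classes, hence 6 irreducibles. Sum of squared dims 1 + 1 + 4 + 4 + 4 + 4 = 18 = |G|. Linear characters come from the abelianisation; the 2-dimensional irreps have character r^k -> 2*cos(2*pi*j*k/9), reflections -> 0.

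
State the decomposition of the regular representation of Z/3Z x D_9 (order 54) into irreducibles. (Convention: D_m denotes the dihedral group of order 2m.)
Each irreducible V_i of dimension d_i appears with multiplicity d_i, i.e. rho_reg = (direct sum over all irreducibles V_i) d_i V_i. The irreducible dimensions for Z/3Z x D_9 are 1, 1, 1, 1, 1, 1, 2, 2, 2, 2, 2, 2, 2, 2, 2, 2, 2, 2: 6 irreducibles of dimension 1, each with multiplicity 1; 12 irreducibles of dimension 2, each with multiplicity 2. Total dimension 6*1*1 + 12*2*2 = 54 = |G|.

Solution. General theorem: in the regular representation of a finite group G, each irreducible appears with multiplicity equal to its dimension. Check: dim(rho_reg) = sum d_i^2 = 1 + 1 + 1 + 1 + 1 + 1 + 4 + 4 + 4 + 4 + 4 + 4 + 4 + 4 + 4 + 4 + 4 + 4 = 54 = |G|.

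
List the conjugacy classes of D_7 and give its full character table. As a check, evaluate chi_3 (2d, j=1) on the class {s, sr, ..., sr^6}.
Conjugacy classes: {e} of size 1, {r^1, r^6} of size 2, {r^2, r^5} of size 2, {r^3, r^4} of size 2, {s, sr, ..., sr^6} of size 7.
Character table:
  irrep \ class              {e} (size 1)  {r^1, r^6} (size 2)  {r^2, r^5} (size 2)  {r^3, r^4} (size 2)  {s, sr, ..., sr^6} (size 7)
  chi_1 (triv)               1             1                    1                    1                    1                          
  chi_2 (sign: r->1, s->-1)  1             1                    1                    1                    -1                         
  chi_3 (2d, j=1)            2             2*cos(2*pi/7)        -2*cos(3*pi/7)       -2*cos(pi/7)         0                          
  chi_4 (2d, j=2)            2             -2*cos(3*pi/7)       -2*cos(pi/7)         2*cos(2*pi/7)        0                          
  chi_5 (2d, j=3)            2             -2*cos(pi/7)         2*cos(2*pi/7)        -2*cos(3*pi/7)       0                          

Spot check: chi_3 (2d, j=1) on {s, sr, ..., sr^6} = 0.

Derivation: D_7 has order 2*7 = 14 with 5 conjugacy classes, hence 5 irreducibles. Sum of squared dims 1 + 1 + 4 + 4 + 4 = 14 = |G|. Linear characters come from the abelianisation; the 2-dimensional irreps have character r^k -> 2*cos(2*pi*j*k/7), reflections -> 0.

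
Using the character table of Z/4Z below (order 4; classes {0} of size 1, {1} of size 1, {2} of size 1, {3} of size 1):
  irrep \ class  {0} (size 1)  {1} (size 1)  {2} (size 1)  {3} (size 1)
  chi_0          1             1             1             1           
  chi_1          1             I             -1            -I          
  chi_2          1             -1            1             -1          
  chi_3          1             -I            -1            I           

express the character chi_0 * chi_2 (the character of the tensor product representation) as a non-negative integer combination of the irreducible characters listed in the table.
chi_0 tensor chi_2 = chi_2 (all other irreducibles have multiplicity 0).

Why: The character of a tensor product is the pointwise product (chi_0 * chi_2)(C) = chi_0(C) * chi_2(C):
  {0}: (1)*(1), {1}: (1)*(-1), {2}: (1)*(1), {3}: (1)*(-1)
so (chi_0 * chi_2) takes values
  {0} -> 1, {1} -> -1, {2} -> 1, {3} -> -1.
Now take the inner product of this character with each irreducible chi from the table, <chi_0*chi_2, chi> = (1/4) sum_C |C| (chi_0*chi_2)(C) conj(chi(C)):
  <chi_0*chi_2, chi_0> = (1/4)[1*(1)*conj(1) + 1*(-1)*conj(1) + 1*(1)*conj(1) + 1*(-1)*conj(1)]
      = (1/4)[(1) + (-1) + (1) + (-1)] = 0/4 = 0
  <chi_0*chi_2, chi_1> = (1/4)[1*(1)*conj(1) + 1*(-1)*conj(I) + 1*(1)*conj(-1) + 1*(-1)*conj(-I)]
      = (1/4)[(1) + (I) + (-1) + (-I)] = 0/4 = 0
  <chi_0*chi_2, chi_2> = (1/4)[1*(1)*conj(1) + 1*(-1)*conj(-1) + 1*(1)*conj(1) + 1*(-1)*conj(-1)]
      = (1/4)[(1) + (1) + (1) + (1)] = 4/4 = 1
  <chi_0*chi_2, chi_3> = (1/4)[1*(1)*conj(1) + 1*(-1)*conj(-I) + 1*(1)*conj(-1) + 1*(-1)*conj(I)]
      = (1/4)[(1) + (-I) + (-1) + (I)] = 0/4 = 0
(Exp terms are combined using exp(i*s)*conj(exp(i*t)) = exp(i*(s-t)), and sums of them are collapsed using the identity that for every m > 1 the m distinct m-th roots of unity sum to 0, e.g. 1 + exp(2*I*pi/3) + exp(-2*I*pi/3) = 0.)
Hence the multiplicities are chi_2: 1. Dimension check: dim(chi_0)*dim(chi_2) = 1*1 = 1 and sum (mult * dim) = 1*1 = 1.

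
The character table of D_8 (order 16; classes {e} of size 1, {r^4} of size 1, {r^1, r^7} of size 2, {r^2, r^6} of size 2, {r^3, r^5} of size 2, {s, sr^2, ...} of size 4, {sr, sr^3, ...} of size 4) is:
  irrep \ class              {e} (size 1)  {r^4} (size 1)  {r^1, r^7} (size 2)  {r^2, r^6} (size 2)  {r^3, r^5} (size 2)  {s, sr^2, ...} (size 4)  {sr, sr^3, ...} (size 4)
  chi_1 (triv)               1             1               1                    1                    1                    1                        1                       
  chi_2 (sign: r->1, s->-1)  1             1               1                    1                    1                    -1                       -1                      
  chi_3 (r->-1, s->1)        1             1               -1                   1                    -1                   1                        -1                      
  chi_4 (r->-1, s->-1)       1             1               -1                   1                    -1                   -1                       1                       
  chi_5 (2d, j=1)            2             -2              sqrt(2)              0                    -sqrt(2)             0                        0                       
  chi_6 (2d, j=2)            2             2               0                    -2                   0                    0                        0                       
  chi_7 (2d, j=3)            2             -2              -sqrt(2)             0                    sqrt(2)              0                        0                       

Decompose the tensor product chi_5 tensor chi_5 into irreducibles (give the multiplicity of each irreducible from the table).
chi_5 tensor chi_5 = chi_1 + chi_2 + chi_6 (all other irreducibles have multiplicity 0).

Justification: The character of a tensor product is the pointwise product (chi_5 * chi_5)(C) = chi_5(C) * chi_5(C):
  {e}: (2)*(2), {r^4}: (-2)*(-2), {r^1, r^7}: (sqrt(2))*(sqrt(2)), {r^2, r^6}: (0)*(0), {r^3, r^5}: (-sqrt(2))*(-sqrt(2)), {s, sr^2, ...}: (0)*(0), {sr, sr^3, ...}: (0)*(0)
so (chi_5 * chi_5) takes values
  {e} -> 4, {r^4} -> 4, {r^1, r^7} -> 2, {r^2, r^6} -> 0, {r^3, r^5} -> 2, {s, sr^2, ...} -> 0, {sr, sr^3, ...} -> 0.
Now take the inner product of this character with each irreducible chi from the table, <chi_5*chi_5, chi> = (1/16) sum_C |C| (chi_5*chi_5)(C) conj(chi(C)):
  <chi_5*chi_5, chi_1> = (1/16)[1*(4)*conj(1) + 1*(4)*conj(1) + 2*(2)*conj(1) + 2*(0)*conj(1) + 2*(2)*conj(1) + 4*(0)*conj(1) + 4*(0)*conj(1)]
      = (1/16)[(4) + (4) + (4) + (0) + (4) + (0) + (0)] = 16/16 = 1
  <chi_5*chi_5, chi_2> = (1/16)[1*(4)*conj(1) + 1*(4)*conj(1) + 2*(2)*conj(1) + 2*(0)*conj(1) + 2*(2)*conj(1) + 4*(0)*conj(-1) + 4*(0)*conj(-1)]
      = (1/16)[(4) + (4) + (4) + (0) + (4) + (0) + (0)] = 16/16 = 1
  <chi_5*chi_5, chi_3> = (1/16)[1*(4)*conj(1) + 1*(4)*conj(1) + 2*(2)*conj(-1) + 2*(0)*conj(1) + 2*(2)*conj(-1) + 4*(0)*conj(1) + 4*(0)*conj(-1)]
      = (1/16)[(4) + (4) + (-4) + (0) + (-4) + (0) + (0)] = 0/16 = 0
  <chi_5*chi_5, chi_4> = (1/16)[1*(4)*conj(1) + 1*(4)*conj(1) + 2*(2)*conj(-1) + 2*(0)*conj(1) + 2*(2)*conj(-1) + 4*(0)*conj(-1) + 4*(0)*conj(1)]
      = (1/16)[(4) + (4) + (-4) + (0) + (-4) + (0) + (0)] = 0/16 = 0
  <chi_5*chi_5, chi_5> = (1/16)[1*(4)*conj(2) + 1*(4)*conj(-2) + 2*(2)*conj(sqrt(2)) + 2*(0)*conj(0) + 2*(2)*conj(-sqrt(2)) + 4*(0)*conj(0) + 4*(0)*conj(0)]
      = (1/16)[(8) + (-8) + (4*sqrt(2)) + (0) + (-4*sqrt(2)) + (0) + (0)] = 0/16 = 0
  <chi_5*chi_5, chi_6> = (1/16)[1*(4)*conj(2) + 1*(4)*conj(2) + 2*(2)*conj(0) + 2*(0)*conj(-2) + 2*(2)*conj(0) + 4*(0)*conj(0) + 4*(0)*conj(0)]
      = (1/16)[(8) + (8) + (0) + (0) + (0) + (0) + (0)] = 16/16 = 1
  <chi_5*chi_5, chi_7> = (1/16)[1*(4)*conj(2) + 1*(4)*conj(-2) + 2*(2)*conj(-sqrt(2)) + 2*(0)*conj(0) + 2*(2)*conj(sqrt(2)) + 4*(0)*conj(0) + 4*(0)*conj(0)]
      = (1/16)[(8) + (-8) + (-4*sqrt(2)) + (0) + (4*sqrt(2)) + (0) + (0)] = 0/16 = 0
Hence the multiplicities are chi_1: 1, chi_2: 1, chi_6: 1. Dimension check: dim(chi_5)*dim(chi_5) = 2*2 = 4 and sum (mult * dim) = 1*1 + 1*1 + 1*2 = 4.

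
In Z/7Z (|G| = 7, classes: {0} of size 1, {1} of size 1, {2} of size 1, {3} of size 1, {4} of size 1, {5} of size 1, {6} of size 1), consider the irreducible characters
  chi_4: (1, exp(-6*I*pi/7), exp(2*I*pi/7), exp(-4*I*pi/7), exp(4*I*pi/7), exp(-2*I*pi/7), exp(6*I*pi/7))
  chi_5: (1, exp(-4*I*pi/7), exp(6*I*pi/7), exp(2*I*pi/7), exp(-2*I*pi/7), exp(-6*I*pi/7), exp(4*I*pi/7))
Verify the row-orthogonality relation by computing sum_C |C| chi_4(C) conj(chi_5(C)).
Sum = 0; so <chi_4, chi_5> = 0 (distinct irreducibles are orthogonal).

Explanation: Compute term by term over conjugacy classes (|C| * chi_4(C) * conj(chi_5(C))):
  1*(1)*conj(1) + 1*(exp(-6*I*pi/7))*conj(exp(-4*I*pi/7)) + 1*(exp(2*I*pi/7))*conj(exp(6*I*pi/7)) + 1*(exp(-4*I*pi/7))*conj(exp(2*I*pi/7)) + 1*(exp(4*I*pi/7))*conj(exp(-2*I*pi/7)) + 1*(exp(-2*I*pi/7))*conj(exp(-6*I*pi/7)) + 1*(exp(6*I*pi/7))*conj(exp(4*I*pi/7))
  = (1) + (exp(-2*I*pi/7)) + (exp(-4*I*pi/7)) + (exp(-6*I*pi/7)) + (exp(6*I*pi/7)) + (exp(4*I*pi/7)) + (exp(2*I*pi/7))
  = 0.
(Exp terms are combined using exp(i*s)*conj(exp(i*t)) = exp(i*(s-t)), and sums of them are collapsed using the identity that for every m > 1 the m distinct m-th roots of unity sum to 0, e.g. 1 + exp(2*I*pi/3) + exp(-2*I*pi/3) = 0.)
Dividing by |G| = 7 gives 0/7 = 0, matching the row-orthogonality relation <chi_4, chi_5> = [chi_4 = chi_5].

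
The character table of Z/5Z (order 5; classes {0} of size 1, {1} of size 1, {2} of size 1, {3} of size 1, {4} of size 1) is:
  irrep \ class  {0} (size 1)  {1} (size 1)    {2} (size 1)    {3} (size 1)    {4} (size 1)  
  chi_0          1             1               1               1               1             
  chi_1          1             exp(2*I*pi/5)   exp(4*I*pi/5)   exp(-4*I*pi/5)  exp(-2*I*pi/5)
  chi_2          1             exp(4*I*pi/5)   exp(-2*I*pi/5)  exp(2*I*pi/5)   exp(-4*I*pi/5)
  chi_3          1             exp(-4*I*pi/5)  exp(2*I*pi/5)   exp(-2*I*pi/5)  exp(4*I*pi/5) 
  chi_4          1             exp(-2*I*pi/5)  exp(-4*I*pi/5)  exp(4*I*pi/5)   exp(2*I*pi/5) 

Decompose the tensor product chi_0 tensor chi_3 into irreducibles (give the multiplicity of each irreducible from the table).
chi_0 tensor chi_3 = chi_3 (all other irreducibles have multiplicity 0).

Explanation: The character of a tensor product is the pointwise product (chi_0 * chi_3)(C) = chi_0(C) * chi_3(C):
  {0}: (1)*(1), {1}: (1)*(exp(-4*I*pi/5)), {2}: (1)*(exp(2*I*pi/5)), {3}: (1)*(exp(-2*I*pi/5)), {4}: (1)*(exp(4*I*pi/5))
so (chi_0 * chi_3) takes values
  {0} -> 1, {1} -> exp(-4*I*pi/5), {2} -> exp(2*I*pi/5), {3} -> exp(-2*I*pi/5), {4} -> exp(4*I*pi/5).
Now take the inner product of this character with each irreducible chi from the table, <chi_0*chi_3, chi> = (1/5) sum_C |C| (chi_0*chi_3)(C) conj(chi(C)):
  <chi_0*chi_3, chi_0> = (1/5)[1*(1)*conj(1) + 1*(exp(-4*I*pi/5))*conj(1) + 1*(exp(2*I*pi/5))*conj(1) + 1*(exp(-2*I*pi/5))*conj(1) + 1*(exp(4*I*pi/5))*conj(1)]
      = (1/5)[(1) + (exp(-4*I*pi/5)) + (exp(2*I*pi/5)) + (exp(-2*I*pi/5)) + (exp(4*I*pi/5))] = 0/5 = 0
  <chi_0*chi_3, chi_1> = (1/5)[1*(1)*conj(1) + 1*(exp(-4*I*pi/5))*conj(exp(2*I*pi/5)) + 1*(exp(2*I*pi/5))*conj(exp(4*I*pi/5)) + 1*(exp(-2*I*pi/5))*conj(exp(-4*I*pi/5)) + 1*(exp(4*I*pi/5))*conj(exp(-2*I*pi/5))]
      = (1/5)[(1) + (exp(4*I*pi/5)) + (exp(-2*I*pi/5)) + (exp(2*I*pi/5)) + (exp(-4*I*pi/5))] = 0/5 = 0
  <chi_0*chi_3, chi_2> = (1/5)[1*(1)*conj(1) + 1*(exp(-4*I*pi/5))*conj(exp(4*I*pi/5)) + 1*(exp(2*I*pi/5))*conj(exp(-2*I*pi/5)) + 1*(exp(-2*I*pi/5))*conj(exp(2*I*pi/5)) + 1*(exp(4*I*pi/5))*conj(exp(-4*I*pi/5))]
      = (1/5)[(1) + (exp(2*I*pi/5)) + (exp(4*I*pi/5)) + (exp(-4*I*pi/5)) + (exp(-2*I*pi/5))] = 0/5 = 0
  <chi_0*chi_3, chi_3> = (1/5)[1*(1)*conj(1) + 1*(exp(-4*I*pi/5))*conj(exp(-4*I*pi/5)) + 1*(exp(2*I*pi/5))*conj(exp(2*I*pi/5)) + 1*(exp(-2*I*pi/5))*conj(exp(-2*I*pi/5)) + 1*(exp(4*I*pi/5))*conj(exp(4*I*pi/5))]
      = (1/5)[(1) + (1) + (1) + (1) + (1)] = 5/5 = 1
  <chi_0*chi_3, chi_4> = (1/5)[1*(1)*conj(1) + 1*(exp(-4*I*pi/5))*conj(exp(-2*I*pi/5)) + 1*(exp(2*I*pi/5))*conj(exp(-4*I*pi/5)) + 1*(exp(-2*I*pi/5))*conj(exp(4*I*pi/5)) + 1*(exp(4*I*pi/5))*conj(exp(2*I*pi/5))]
      = (1/5)[(1) + (exp(-2*I*pi/5)) + (exp(-4*I*pi/5)) + (exp(4*I*pi/5)) + (exp(2*I*pi/5))] = 0/5 = 0
(Exp terms are combined using exp(i*s)*conj(exp(i*t)) = exp(i*(s-t)), and sums of them are collapsed using the identity that for every m > 1 the m distinct m-th roots of unity sum to 0, e.g. 1 + exp(2*I*pi/3) + exp(-2*I*pi/3) = 0.)
Hence the multiplicities are chi_3: 1. Dimension check: dim(chi_0)*dim(chi_3) = 1*1 = 1 and sum (mult * dim) = 1*1 = 1.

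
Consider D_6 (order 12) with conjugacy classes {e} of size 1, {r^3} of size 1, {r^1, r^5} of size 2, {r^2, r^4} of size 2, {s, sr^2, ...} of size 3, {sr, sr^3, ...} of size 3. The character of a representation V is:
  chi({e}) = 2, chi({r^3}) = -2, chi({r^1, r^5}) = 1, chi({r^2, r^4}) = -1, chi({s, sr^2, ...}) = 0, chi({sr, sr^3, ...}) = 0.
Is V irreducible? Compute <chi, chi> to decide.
Irreducible: <chi, chi> = 1.

<chi, chi> = (1/|G|) sum_C |C| * |chi(C)|^2 = (1/12)[1*|2|^2 + 1*|-2|^2 + 2*|1|^2 + 2*|-1|^2 + 3*|0|^2 + 3*|0|^2]
  = (1/12)[(4) + (4) + (2) + (2) + (0) + (0)] = 12/12 = 1.
A character is irreducible iff <chi, chi> = 1, so this representation is irreducible.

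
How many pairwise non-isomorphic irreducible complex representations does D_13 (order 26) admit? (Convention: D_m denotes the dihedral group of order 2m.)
8

Proof sketch: The number of irreducible complex representations of a finite group equals its number of conjugacy classes. D_13 has 8 conjugacy classes ((n+3)/2 for n odd), so D_13 (order 26) has exactly 8 irreducible complex representations.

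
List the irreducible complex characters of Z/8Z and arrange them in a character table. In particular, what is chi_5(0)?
Character table of Z/8Z (irreps indexed chi_0,...,chi_7 with chi_k(m) = zeta_8^(k*m), zeta_8 = exp(2*pi*i/8)):
  irrep \ class  {0} (size 1)  {1} (size 1)    {2} (size 1)  {3} (size 1)    {4} (size 1)  {5} (size 1)    {6} (size 1)  {7} (size 1)  
  chi_0          1             1               1             1               1             1               1             1             
  chi_1          1             exp(I*pi/4)     I             exp(3*I*pi/4)   -1            exp(-3*I*pi/4)  -I            exp(-I*pi/4)  
  chi_2          1             I               -1            -I              1             I               -1            -I            
  chi_3          1             exp(3*I*pi/4)   -I            exp(I*pi/4)     -1            exp(-I*pi/4)    I             exp(-3*I*pi/4)
  chi_4          1             -1              1             -1              1             -1              1             -1            
  chi_5          1             exp(-3*I*pi/4)  I             exp(-I*pi/4)    -1            exp(I*pi/4)     -I            exp(3*I*pi/4) 
  chi_6          1             -I              -1            I               1             -I              -1            I             
  chi_7          1             exp(-I*pi/4)    -I            exp(-3*I*pi/4)  -1            exp(3*I*pi/4)   I             exp(I*pi/4)   

Spot check: chi_5(0) = zeta_8^(5*0) = zeta_8^0 = 1.

Working: Z/8Z is abelian, so all 8 irreducible complex representations are 1-dimensional. They are given by chi_k(m) = zeta_8^(k*m) for k = 0,...,7. Row orthogonality: sum_m chi_k(m) conj(chi_l(m)) = 8 * [k = l].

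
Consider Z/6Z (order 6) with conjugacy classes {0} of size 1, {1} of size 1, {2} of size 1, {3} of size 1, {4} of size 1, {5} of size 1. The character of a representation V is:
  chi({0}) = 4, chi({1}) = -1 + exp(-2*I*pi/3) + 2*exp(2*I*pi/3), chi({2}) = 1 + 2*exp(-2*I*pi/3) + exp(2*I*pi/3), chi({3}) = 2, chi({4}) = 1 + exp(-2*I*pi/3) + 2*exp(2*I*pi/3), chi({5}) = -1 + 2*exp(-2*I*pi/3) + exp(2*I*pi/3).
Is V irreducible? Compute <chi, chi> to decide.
Not irreducible (reducible): <chi, chi> = 6 > 1.

Justification: <chi, chi> = (1/|G|) sum_C |C| * |chi(C)|^2 = (1/6)[1*|4|^2 + 1*|-1 + exp(-2*I*pi/3) + 2*exp(2*I*pi/3)|^2 + 1*|1 + 2*exp(-2*I*pi/3) + exp(2*I*pi/3)|^2 + 1*|2|^2 + 1*|1 + exp(-2*I*pi/3) + 2*exp(2*I*pi/3)|^2 + 1*|-1 + 2*exp(-2*I*pi/3) + exp(2*I*pi/3)|^2]
  = (1/6)[(16) + (7) + (1) + (4) + (1) + (7)] = 36/6 = 6.
(Exp terms are combined using exp(i*s)*conj(exp(i*t)) = exp(i*(s-t)), and sums of them are collapsed using the identity that for every m > 1 the m distinct m-th roots of unity sum to 0, e.g. 1 + exp(2*I*pi/3) + exp(-2*I*pi/3) = 0.)
A character is irreducible iff <chi, chi> = 1, so this representation is reducible.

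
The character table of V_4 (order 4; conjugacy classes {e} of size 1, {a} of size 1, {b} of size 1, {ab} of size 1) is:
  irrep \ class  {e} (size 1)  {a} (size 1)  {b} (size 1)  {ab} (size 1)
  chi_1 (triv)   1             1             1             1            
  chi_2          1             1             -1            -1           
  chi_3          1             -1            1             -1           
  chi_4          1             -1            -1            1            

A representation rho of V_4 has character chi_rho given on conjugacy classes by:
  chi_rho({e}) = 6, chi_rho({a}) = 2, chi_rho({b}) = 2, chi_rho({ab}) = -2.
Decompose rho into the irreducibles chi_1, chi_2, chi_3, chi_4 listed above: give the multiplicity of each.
Multiplicities: chi_1: 2, chi_2: 2, chi_3: 2, chi_4: 0.

Proof sketch: Use <chi_rho, chi> = (1/|G|) sum_C |C| * chi_rho(C) * conj(chi(C)) with |G| = 4 for each irreducible chi in the table:
  <chi_rho, chi_1> = (1/4)[1*(6)*conj(1) + 1*(2)*conj(1) + 1*(2)*conj(1) + 1*(-2)*conj(1)]
      = (1/4)[(6) + (2) + (2) + (-2)] = 8/4 = 2
  <chi_rho, chi_2> = (1/4)[1*(6)*conj(1) + 1*(2)*conj(1) + 1*(2)*conj(-1) + 1*(-2)*conj(-1)]
      = (1/4)[(6) + (2) + (-2) + (2)] = 8/4 = 2
  <chi_rho, chi_3> = (1/4)[1*(6)*conj(1) + 1*(2)*conj(-1) + 1*(2)*conj(1) + 1*(-2)*conj(-1)]
      = (1/4)[(6) + (-2) + (2) + (2)] = 8/4 = 2
  <chi_rho, chi_4> = (1/4)[1*(6)*conj(1) + 1*(2)*conj(-1) + 1*(2)*conj(-1) + 1*(-2)*conj(1)]
      = (1/4)[(6) + (-2) + (-2) + (-2)] = 0/4 = 0
Dimension check: dim(rho) = sum (mult * dim) = 2*1 + 2*1 + 2*1 + 0*1 = 6 = chi_rho(e) = 6.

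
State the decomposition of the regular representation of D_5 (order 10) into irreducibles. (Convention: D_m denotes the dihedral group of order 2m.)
Each irreducible V_i of dimension d_i appears with multiplicity d_i, i.e. rho_reg = (direct sum over all irreducibles V_i) d_i V_i. The irreducible dimensions for D_5 are 1, 1, 2, 2: 2 irreducibles of dimension 1, each with multiplicity 1; 2 irreducibles of dimension 2, each with multiplicity 2. Total dimension 2*1*1 + 2*2*2 = 10 = |G|.

Why: General theorem: in the regular representation of a finite group G, each irreducible appears with multiplicity equal to its dimension. Check: dim(rho_reg) = sum d_i^2 = 1 + 1 + 4 + 4 = 10 = |G|.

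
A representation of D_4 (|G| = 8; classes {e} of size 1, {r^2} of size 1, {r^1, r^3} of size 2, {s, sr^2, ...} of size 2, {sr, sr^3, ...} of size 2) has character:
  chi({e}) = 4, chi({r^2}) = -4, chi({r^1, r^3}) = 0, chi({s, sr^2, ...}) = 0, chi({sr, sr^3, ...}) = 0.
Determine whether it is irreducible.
Not irreducible (reducible): <chi, chi> = 4 > 1.

Derivation: <chi, chi> = (1/|G|) sum_C |C| * |chi(C)|^2 = (1/8)[1*|4|^2 + 1*|-4|^2 + 2*|0|^2 + 2*|0|^2 + 2*|0|^2]
  = (1/8)[(16) + (16) + (0) + (0) + (0)] = 32/8 = 4.
A character is irreducible iff <chi, chi> = 1, so this representation is reducible.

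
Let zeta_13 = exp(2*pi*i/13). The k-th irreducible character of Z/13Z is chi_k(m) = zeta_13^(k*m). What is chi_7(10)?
chi_7(10) = zeta_13^70 = exp(10*I*pi/13)

Solution. chi_7(10) = zeta_13^(7*10) = zeta_13^70. Since zeta_13^13 = 1, this equals zeta_13^5 = exp(2*pi*i*5/13) = exp(10*I*pi/13).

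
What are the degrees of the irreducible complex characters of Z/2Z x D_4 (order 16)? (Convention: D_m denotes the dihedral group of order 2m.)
Dimensions: 1, 1, 1, 1, 1, 1, 1, 1, 2, 2

Explanation: There are 10 irreducibles (= number of conjugacy classes). Their dimensions d_i satisfy sum d_i^2 = |G| = 16: 1 + 1 + 1 + 1 + 1 + 1 + 1 + 1 + 4 + 4 = 16. (For the product with Z/2Z: each of the 2 1-dim characters of Z/2Z tensors with each irrep of D_4, giving 2 copies of each D_4-dimension.)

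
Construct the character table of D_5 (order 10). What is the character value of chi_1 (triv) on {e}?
Conjugacy classes: {e} of size 1, {r^1, r^4} of size 2, {r^2, r^3} of size 2, {s, sr, ..., sr^4} of size 5.
Character table:
  irrep \ class              {e} (size 1)  {r^1, r^4} (size 2)  {r^2, r^3} (size 2)  {s, sr, ..., sr^4} (size 5)
  chi_1 (triv)               1             1                    1                    1                          
  chi_2 (sign: r->1, s->-1)  1             1                    1                    -1                         
  chi_3 (2d, j=1)            2             -1/2 + sqrt(5)/2     -sqrt(5)/2 - 1/2     0                          
  chi_4 (2d, j=2)            2             -sqrt(5)/2 - 1/2     -1/2 + sqrt(5)/2     0                          

Spot check: chi_1 (triv) on {e} = 1.

Reasoning: D_5 has order 2*5 = 10 with 4 conjugacy classes, hence 4 irreducibles. Sum of squared dims 1 + 1 + 4 + 4 = 10 = |G|. Linear characters come from the abelianisation; the 2-dimensional irreps have character r^k -> 2*cos(2*pi*j*k/5), reflections -> 0.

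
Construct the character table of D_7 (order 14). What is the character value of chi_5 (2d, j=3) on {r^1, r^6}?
Conjugacy classes: {e} of size 1, {r^1, r^6} of size 2, {r^2, r^5} of size 2, {r^3, r^4} of size 2, {s, sr, ..., sr^6} of size 7.
Character table:
  irrep \ class              {e} (size 1)  {r^1, r^6} (size 2)  {r^2, r^5} (size 2)  {r^3, r^4} (size 2)  {s, sr, ..., sr^6} (size 7)
  chi_1 (triv)               1             1                    1                    1                    1                          
  chi_2 (sign: r->1, s->-1)  1             1                    1                    1                    -1                         
  chi_3 (2d, j=1)            2             2*cos(2*pi/7)        -2*cos(3*pi/7)       -2*cos(pi/7)         0                          
  chi_4 (2d, j=2)            2             -2*cos(3*pi/7)       -2*cos(pi/7)         2*cos(2*pi/7)        0                          
  chi_5 (2d, j=3)            2             -2*cos(pi/7)         2*cos(2*pi/7)        -2*cos(3*pi/7)       0                          

Spot check: chi_5 (2d, j=3) on {r^1, r^6} = -2*cos(pi/7).

Derivation: D_7 has order 2*7 = 14 with 5 conjugacy classes, hence 5 irreducibles. Sum of squared dims 1 + 1 + 4 + 4 + 4 = 14 = |G|. Linear characters come from the abelianisation; the 2-dimensional irreps have character r^k -> 2*cos(2*pi*j*k/7), reflections -> 0.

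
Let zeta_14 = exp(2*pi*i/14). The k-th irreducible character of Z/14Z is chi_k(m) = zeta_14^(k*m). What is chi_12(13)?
chi_12(13) = zeta_14^156 = exp(2*I*pi/7)

Solution. chi_12(13) = zeta_14^(12*13) = zeta_14^156. Since zeta_14^14 = 1, this equals zeta_14^2 = exp(2*pi*i*2/14) = exp(2*I*pi/7).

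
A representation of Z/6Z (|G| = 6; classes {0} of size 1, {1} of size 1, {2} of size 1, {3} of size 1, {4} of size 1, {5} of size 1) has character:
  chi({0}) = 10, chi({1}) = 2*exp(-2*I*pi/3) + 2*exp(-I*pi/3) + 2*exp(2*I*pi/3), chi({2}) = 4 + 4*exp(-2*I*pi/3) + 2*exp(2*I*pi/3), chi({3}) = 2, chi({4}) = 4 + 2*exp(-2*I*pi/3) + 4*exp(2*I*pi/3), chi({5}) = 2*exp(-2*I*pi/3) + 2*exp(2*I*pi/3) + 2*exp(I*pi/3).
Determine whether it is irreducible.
Not irreducible (reducible): <chi, chi> = 20 > 1.

Argument: <chi, chi> = (1/|G|) sum_C |C| * |chi(C)|^2 = (1/6)[1*|10|^2 + 1*|2*exp(-2*I*pi/3) + 2*exp(-I*pi/3) + 2*exp(2*I*pi/3)|^2 + 1*|4 + 4*exp(-2*I*pi/3) + 2*exp(2*I*pi/3)|^2 + 1*|2|^2 + 1*|4 + 2*exp(-2*I*pi/3) + 4*exp(2*I*pi/3)|^2 + 1*|2*exp(-2*I*pi/3) + 2*exp(2*I*pi/3) + 2*exp(I*pi/3)|^2]
  = (1/6)[(100) + (4) + (4) + (4) + (4) + (4)] = 120/6 = 20.
(Exp terms are combined using exp(i*s)*conj(exp(i*t)) = exp(i*(s-t)), and sums of them are collapsed using the identity that for every m > 1 the m distinct m-th roots of unity sum to 0, e.g. 1 + exp(2*I*pi/3) + exp(-2*I*pi/3) = 0.)
A character is irreducible iff <chi, chi> = 1, so this representation is reducible.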